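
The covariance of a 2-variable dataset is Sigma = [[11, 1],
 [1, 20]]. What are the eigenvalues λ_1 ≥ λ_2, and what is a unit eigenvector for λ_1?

Step 1 — characteristic polynomial of 2×2 Sigma:
  det(Sigma - λI) = λ² - trace · λ + det = 0.
  trace = 11 + 20 = 31, det = 11·20 - (1)² = 219.
Step 2 — discriminant:
  Δ = trace² - 4·det = 961 - 876 = 85.
Step 3 — eigenvalues:
  λ = (trace ± √Δ)/2 = (31 ± 9.2195)/2,
  λ_1 = 20.1098,  λ_2 = 10.8902.

Step 4 — unit eigenvector for λ_1: solve (Sigma - λ_1 I)v = 0. First row:
  (11 - 20.1098)·v_x + (1)·v_y = 0, i.e. (-9.1098)·v_x + (1)·v_y = 0,
  so v ∝ (b, λ_1 - a) = (1, 9.1098) = u.
  ||u|| = √((1)² + (9.1098)²) = √(83.988) ≈ 9.1645,
  v_1 = u/||u|| ≈ (0.1091, 0.994) (||v_1|| = 1).

λ_1 = 20.1098,  λ_2 = 10.8902;  v_1 ≈ (0.1091, 0.994)


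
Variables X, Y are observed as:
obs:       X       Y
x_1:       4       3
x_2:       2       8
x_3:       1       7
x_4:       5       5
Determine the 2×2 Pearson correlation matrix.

Step 1 — column means:
  mean(X) = (4 + 2 + 1 + 5) / 4 = 12/4 = 3
  mean(Y) = (3 + 8 + 7 + 5) / 4 = 23/4 = 5.75

Step 2 — sample variances and covariances s[i,j] = (1/(n-1)) · Σ_k (x_{k,i} - mean_i) · (x_{k,j} - mean_j), with n-1 = 3:
  s[X,X] = ((1)·(1) + (-1)·(-1) + (-2)·(-2) + (2)·(2)) / 3 = 10/3 = 3.3333
  s[X,Y] = ((1)·(-2.75) + (-1)·(2.25) + (-2)·(1.25) + (2)·(-0.75)) / 3 = -9/3 = -3
  s[Y,Y] = ((-2.75)·(-2.75) + (2.25)·(2.25) + (1.25)·(1.25) + (-0.75)·(-0.75)) / 3 = 14.75/3 = 4.9167
  Sample standard deviations s_i = √(s[i,i]):
  s(X) = √(3.3333) = 1.8257
  s(Y) = √(4.9167) = 2.2174

Step 3 — r_{ij} = s_{ij} / (s_i · s_j):
  r[X,X] = 1 (diagonal).
  r[X,Y] = -3 / (1.8257 · 2.2174) = -3 / 4.0483 = -0.741
  r[Y,Y] = 1 (diagonal).

R is symmetric with unit diagonal. Assembling:

R = [[1, -0.741],
 [-0.741, 1]]


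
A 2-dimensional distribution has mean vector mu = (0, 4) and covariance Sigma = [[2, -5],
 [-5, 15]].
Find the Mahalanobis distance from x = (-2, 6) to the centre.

Step 1 — centre the observation: (x - mu) = (-2, 2).

Step 2 — invert Sigma. det(Sigma) = 2·15 - (-5)² = 5.
  Sigma^{-1} = (1/det) · [[d, -b], [-b, a]] = [[3, 1],
 [1, 0.4]].

Step 3 — form the quadratic (x - mu)^T · Sigma^{-1} · (x - mu):
  Sigma^{-1} · (x - mu) = (-4, -1.2).
  (x - mu)^T · [Sigma^{-1} · (x - mu)] = (-2)·(-4) + (2)·(-1.2) = 5.6.

Step 4 — take square root: d = √(5.6) ≈ 2.3664.

d(x, mu) = √(5.6) ≈ 2.3664


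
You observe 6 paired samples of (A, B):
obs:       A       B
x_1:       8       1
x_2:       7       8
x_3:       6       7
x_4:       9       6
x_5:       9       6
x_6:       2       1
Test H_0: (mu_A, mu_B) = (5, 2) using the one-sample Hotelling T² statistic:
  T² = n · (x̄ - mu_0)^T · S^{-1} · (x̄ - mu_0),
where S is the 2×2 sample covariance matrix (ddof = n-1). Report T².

Step 1 — sample mean vector:
  mean(A) = (8 + 7 + 6 + 9 + 9 + 2) / 6 = 41/6 = 6.8333
  mean(B) = (1 + 8 + 7 + 6 + 6 + 1) / 6 = 29/6 = 4.8333
  x̄ = (6.8333, 4.8333),  deviation x̄ - mu_0 = (6.8333, 4.8333) - (5, 2) = (1.8333, 2.8333).

Step 2 — sample covariance matrix, S[i,j] = (1/(n-1)) · Σ_k (x_{k,i} - mean_i) · (x_{k,j} - mean_j), divisor n-1 = 5:
  S[A,A] = ((1.1667)·(1.1667) + (0.1667)·(0.1667) + (-0.8333)·(-0.8333) + (2.1667)·(2.1667) + (2.1667)·(2.1667) + (-4.8333)·(-4.8333)) / 5 = 34.8333/5 = 6.9667
  S[A,B] = ((1.1667)·(-3.8333) + (0.1667)·(3.1667) + (-0.8333)·(2.1667) + (2.1667)·(1.1667) + (2.1667)·(1.1667) + (-4.8333)·(-3.8333)) / 5 = 17.8333/5 = 3.5667
  S[B,B] = ((-3.8333)·(-3.8333) + (3.1667)·(3.1667) + (2.1667)·(2.1667) + (1.1667)·(1.1667) + (1.1667)·(1.1667) + (-3.8333)·(-3.8333)) / 5 = 46.8333/5 = 9.3667
  S = [[6.9667, 3.5667],
 [3.5667, 9.3667]].

Step 3 — invert S. det(S) = 6.9667·9.3667 - (3.5667)² = 52.5333.
  S^{-1} = (1/det) · [[d, -b], [-b, a]] = [[0.1783, -0.0679],
 [-0.0679, 0.1326]].

Step 4 — quadratic form (x̄ - mu_0)^T · S^{-1} · (x̄ - mu_0):
  S^{-1} · (x̄ - mu_0) = (0.1345, 0.2513),
  (x̄ - mu_0)^T · [...] = (1.8333)·(0.1345) + (2.8333)·(0.2513) = 0.9585.

Step 5 — scale by n: T² = 6 · 0.9585 = 5.7513.

T² ≈ 5.7513


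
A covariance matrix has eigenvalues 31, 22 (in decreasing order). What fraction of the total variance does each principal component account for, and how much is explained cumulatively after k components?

Step 1 — total variance = trace(Sigma) = Σ λ_i = 31 + 22 = 53.

Step 2 — fraction explained by component i = λ_i / Σ λ:
  PC1: 31/53 = 0.5849
  PC2: 22/53 = 0.4151

Step 3 — cumulative fraction after k components = (λ_1 + ... + λ_k) / Σ λ:
  k = 1: 31/53 = 0.5849
  k = 2: (31 + 22)/53 = 53/53 = 1

Summary (fraction, with percent):

explained: PC1 0.5849 (58.49%), PC2 0.4151 (41.51%);  cumulative: 0.5849, 1


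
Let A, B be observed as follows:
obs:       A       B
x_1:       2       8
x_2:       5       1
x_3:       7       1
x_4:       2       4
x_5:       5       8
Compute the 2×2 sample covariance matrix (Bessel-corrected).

Step 1 — column means:
  mean(A) = (2 + 5 + 7 + 2 + 5) / 5 = 21/5 = 4.2
  mean(B) = (8 + 1 + 1 + 4 + 8) / 5 = 22/5 = 4.4

Step 2 — sample covariance S[i,j] = (1/(n-1)) · Σ_k (x_{k,i} - mean_i) · (x_{k,j} - mean_j), with n-1 = 4.
  S[A,A] = ((-2.2)·(-2.2) + (0.8)·(0.8) + (2.8)·(2.8) + (-2.2)·(-2.2) + (0.8)·(0.8)) / 4 = 18.8/4 = 4.7
  S[A,B] = ((-2.2)·(3.6) + (0.8)·(-3.4) + (2.8)·(-3.4) + (-2.2)·(-0.4) + (0.8)·(3.6)) / 4 = -16.4/4 = -4.1
  S[B,B] = ((3.6)·(3.6) + (-3.4)·(-3.4) + (-3.4)·(-3.4) + (-0.4)·(-0.4) + (3.6)·(3.6)) / 4 = 49.2/4 = 12.3

S is symmetric (S[j,i] = S[i,j]). Assembling:

S = [[4.7, -4.1],
 [-4.1, 12.3]]


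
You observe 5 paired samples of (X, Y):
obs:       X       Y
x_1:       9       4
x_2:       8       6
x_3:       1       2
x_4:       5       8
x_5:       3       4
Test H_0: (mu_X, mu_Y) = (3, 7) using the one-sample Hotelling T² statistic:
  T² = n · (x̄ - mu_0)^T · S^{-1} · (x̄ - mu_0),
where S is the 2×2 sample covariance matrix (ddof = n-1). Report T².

Step 1 — sample mean vector:
  mean(X) = (9 + 8 + 1 + 5 + 3) / 5 = 26/5 = 5.2
  mean(Y) = (4 + 6 + 2 + 8 + 4) / 5 = 24/5 = 4.8
  x̄ = (5.2, 4.8),  deviation x̄ - mu_0 = (5.2, 4.8) - (3, 7) = (2.2, -2.2).

Step 2 — sample covariance matrix, S[i,j] = (1/(n-1)) · Σ_k (x_{k,i} - mean_i) · (x_{k,j} - mean_j), divisor n-1 = 4:
  S[X,X] = ((3.8)·(3.8) + (2.8)·(2.8) + (-4.2)·(-4.2) + (-0.2)·(-0.2) + (-2.2)·(-2.2)) / 4 = 44.8/4 = 11.2
  S[X,Y] = ((3.8)·(-0.8) + (2.8)·(1.2) + (-4.2)·(-2.8) + (-0.2)·(3.2) + (-2.2)·(-0.8)) / 4 = 13.2/4 = 3.3
  S[Y,Y] = ((-0.8)·(-0.8) + (1.2)·(1.2) + (-2.8)·(-2.8) + (3.2)·(3.2) + (-0.8)·(-0.8)) / 4 = 20.8/4 = 5.2
  S = [[11.2, 3.3],
 [3.3, 5.2]].

Step 3 — invert S. det(S) = 11.2·5.2 - (3.3)² = 47.35.
  S^{-1} = (1/det) · [[d, -b], [-b, a]] = [[0.1098, -0.0697],
 [-0.0697, 0.2365]].

Step 4 — quadratic form (x̄ - mu_0)^T · S^{-1} · (x̄ - mu_0):
  S^{-1} · (x̄ - mu_0) = (0.3949, -0.6737),
  (x̄ - mu_0)^T · [...] = (2.2)·(0.3949) + (-2.2)·(-0.6737) = 2.351.

Step 5 — scale by n: T² = 5 · 2.351 = 11.755.

T² ≈ 11.755


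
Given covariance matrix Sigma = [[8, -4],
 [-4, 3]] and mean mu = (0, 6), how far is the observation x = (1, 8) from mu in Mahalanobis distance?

Step 1 — centre the observation: (x - mu) = (1, 2).

Step 2 — invert Sigma. det(Sigma) = 8·3 - (-4)² = 8.
  Sigma^{-1} = (1/det) · [[d, -b], [-b, a]] = [[0.375, 0.5],
 [0.5, 1]].

Step 3 — form the quadratic (x - mu)^T · Sigma^{-1} · (x - mu):
  Sigma^{-1} · (x - mu) = (1.375, 2.5).
  (x - mu)^T · [Sigma^{-1} · (x - mu)] = (1)·(1.375) + (2)·(2.5) = 6.375.

Step 4 — take square root: d = √(6.375) ≈ 2.5249.

d(x, mu) = √(6.375) ≈ 2.5249


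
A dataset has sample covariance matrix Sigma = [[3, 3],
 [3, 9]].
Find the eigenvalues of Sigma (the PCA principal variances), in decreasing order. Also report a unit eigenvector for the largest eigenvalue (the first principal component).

Step 1 — characteristic polynomial of 2×2 Sigma:
  det(Sigma - λI) = λ² - trace · λ + det = 0.
  trace = 3 + 9 = 12, det = 3·9 - (3)² = 18.
Step 2 — discriminant:
  Δ = trace² - 4·det = 144 - 72 = 72.
Step 3 — eigenvalues:
  λ = (trace ± √Δ)/2 = (12 ± 8.4853)/2,
  λ_1 = 10.2426,  λ_2 = 1.7574.

Step 4 — unit eigenvector for λ_1: solve (Sigma - λ_1 I)v = 0. First row:
  (3 - 10.2426)·v_x + (3)·v_y = 0, i.e. (-7.2426)·v_x + (3)·v_y = 0,
  so v ∝ (b, λ_1 - a) = (3, 7.2426) = u.
  ||u|| = √((3)² + (7.2426)²) = √(61.4558) ≈ 7.8394,
  v_1 = u/||u|| ≈ (0.3827, 0.9239) (||v_1|| = 1).

λ_1 = 10.2426,  λ_2 = 1.7574;  v_1 ≈ (0.3827, 0.9239)


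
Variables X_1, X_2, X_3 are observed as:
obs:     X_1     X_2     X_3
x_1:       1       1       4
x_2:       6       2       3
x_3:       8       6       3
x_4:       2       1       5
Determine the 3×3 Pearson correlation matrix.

Step 1 — column means:
  mean(X_1) = (1 + 6 + 8 + 2) / 4 = 17/4 = 4.25
  mean(X_2) = (1 + 2 + 6 + 1) / 4 = 10/4 = 2.5
  mean(X_3) = (4 + 3 + 3 + 5) / 4 = 15/4 = 3.75

Step 2 — sample variances and covariances s[i,j] = (1/(n-1)) · Σ_k (x_{k,i} - mean_i) · (x_{k,j} - mean_j), with n-1 = 3:
  s[X_1,X_1] = ((-3.25)·(-3.25) + (1.75)·(1.75) + (3.75)·(3.75) + (-2.25)·(-2.25)) / 3 = 32.75/3 = 10.9167
  s[X_1,X_2] = ((-3.25)·(-1.5) + (1.75)·(-0.5) + (3.75)·(3.5) + (-2.25)·(-1.5)) / 3 = 20.5/3 = 6.8333
  s[X_1,X_3] = ((-3.25)·(0.25) + (1.75)·(-0.75) + (3.75)·(-0.75) + (-2.25)·(1.25)) / 3 = -7.75/3 = -2.5833
  s[X_2,X_2] = ((-1.5)·(-1.5) + (-0.5)·(-0.5) + (3.5)·(3.5) + (-1.5)·(-1.5)) / 3 = 17/3 = 5.6667
  s[X_2,X_3] = ((-1.5)·(0.25) + (-0.5)·(-0.75) + (3.5)·(-0.75) + (-1.5)·(1.25)) / 3 = -4.5/3 = -1.5
  s[X_3,X_3] = ((0.25)·(0.25) + (-0.75)·(-0.75) + (-0.75)·(-0.75) + (1.25)·(1.25)) / 3 = 2.75/3 = 0.9167
  Sample standard deviations s_i = √(s[i,i]):
  s(X_1) = √(10.9167) = 3.304
  s(X_2) = √(5.6667) = 2.3805
  s(X_3) = √(0.9167) = 0.9574

Step 3 — r_{ij} = s_{ij} / (s_i · s_j):
  r[X_1,X_1] = 1 (diagonal).
  r[X_1,X_2] = 6.8333 / (3.304 · 2.3805) = 6.8333 / 7.8652 = 0.8688
  r[X_1,X_3] = -2.5833 / (3.304 · 0.9574) = -2.5833 / 3.1634 = -0.8166
  r[X_2,X_2] = 1 (diagonal).
  r[X_2,X_3] = -1.5 / (2.3805 · 0.9574) = -1.5 / 2.2791 = -0.6581
  r[X_3,X_3] = 1 (diagonal).

R is symmetric with unit diagonal. Assembling:

R = [[1, 0.8688, -0.8166],
 [0.8688, 1, -0.6581],
 [-0.8166, -0.6581, 1]]


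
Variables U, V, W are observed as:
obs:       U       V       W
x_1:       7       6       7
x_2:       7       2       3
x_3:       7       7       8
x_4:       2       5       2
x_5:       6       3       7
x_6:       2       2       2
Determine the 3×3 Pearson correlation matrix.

Step 1 — column means:
  mean(U) = (7 + 7 + 7 + 2 + 6 + 2) / 6 = 31/6 = 5.1667
  mean(V) = (6 + 2 + 7 + 5 + 3 + 2) / 6 = 25/6 = 4.1667
  mean(W) = (7 + 3 + 8 + 2 + 7 + 2) / 6 = 29/6 = 4.8333

Step 2 — sample variances and covariances s[i,j] = (1/(n-1)) · Σ_k (x_{k,i} - mean_i) · (x_{k,j} - mean_j), with n-1 = 5:
  s[U,U] = ((1.8333)·(1.8333) + (1.8333)·(1.8333) + (1.8333)·(1.8333) + (-3.1667)·(-3.1667) + (0.8333)·(0.8333) + (-3.1667)·(-3.1667)) / 5 = 30.8333/5 = 6.1667
  s[U,V] = ((1.8333)·(1.8333) + (1.8333)·(-2.1667) + (1.8333)·(2.8333) + (-3.1667)·(0.8333) + (0.8333)·(-1.1667) + (-3.1667)·(-2.1667)) / 5 = 7.8333/5 = 1.5667
  s[U,W] = ((1.8333)·(2.1667) + (1.8333)·(-1.8333) + (1.8333)·(3.1667) + (-3.1667)·(-2.8333) + (0.8333)·(2.1667) + (-3.1667)·(-2.8333)) / 5 = 26.1667/5 = 5.2333
  s[V,V] = ((1.8333)·(1.8333) + (-2.1667)·(-2.1667) + (2.8333)·(2.8333) + (0.8333)·(0.8333) + (-1.1667)·(-1.1667) + (-2.1667)·(-2.1667)) / 5 = 22.8333/5 = 4.5667
  s[V,W] = ((1.8333)·(2.1667) + (-2.1667)·(-1.8333) + (2.8333)·(3.1667) + (0.8333)·(-2.8333) + (-1.1667)·(2.1667) + (-2.1667)·(-2.8333)) / 5 = 18.1667/5 = 3.6333
  s[W,W] = ((2.1667)·(2.1667) + (-1.8333)·(-1.8333) + (3.1667)·(3.1667) + (-2.8333)·(-2.8333) + (2.1667)·(2.1667) + (-2.8333)·(-2.8333)) / 5 = 38.8333/5 = 7.7667
  Sample standard deviations s_i = √(s[i,i]):
  s(U) = √(6.1667) = 2.4833
  s(V) = √(4.5667) = 2.137
  s(W) = √(7.7667) = 2.7869

Step 3 — r_{ij} = s_{ij} / (s_i · s_j):
  r[U,U] = 1 (diagonal).
  r[U,V] = 1.5667 / (2.4833 · 2.137) = 1.5667 / 5.3067 = 0.2952
  r[U,W] = 5.2333 / (2.4833 · 2.7869) = 5.2333 / 6.9206 = 0.7562
  r[V,V] = 1 (diagonal).
  r[V,W] = 3.6333 / (2.137 · 2.7869) = 3.6333 / 5.9555 = 0.6101
  r[W,W] = 1 (diagonal).

R is symmetric with unit diagonal. Assembling:

R = [[1, 0.2952, 0.7562],
 [0.2952, 1, 0.6101],
 [0.7562, 0.6101, 1]]


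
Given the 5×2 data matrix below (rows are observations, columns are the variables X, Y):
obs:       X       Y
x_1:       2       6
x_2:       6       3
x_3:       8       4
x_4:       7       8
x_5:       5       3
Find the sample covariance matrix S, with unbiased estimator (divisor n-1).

Step 1 — column means:
  mean(X) = (2 + 6 + 8 + 7 + 5) / 5 = 28/5 = 5.6
  mean(Y) = (6 + 3 + 4 + 8 + 3) / 5 = 24/5 = 4.8

Step 2 — sample covariance S[i,j] = (1/(n-1)) · Σ_k (x_{k,i} - mean_i) · (x_{k,j} - mean_j), with n-1 = 4.
  S[X,X] = ((-3.6)·(-3.6) + (0.4)·(0.4) + (2.4)·(2.4) + (1.4)·(1.4) + (-0.6)·(-0.6)) / 4 = 21.2/4 = 5.3
  S[X,Y] = ((-3.6)·(1.2) + (0.4)·(-1.8) + (2.4)·(-0.8) + (1.4)·(3.2) + (-0.6)·(-1.8)) / 4 = -1.4/4 = -0.35
  S[Y,Y] = ((1.2)·(1.2) + (-1.8)·(-1.8) + (-0.8)·(-0.8) + (3.2)·(3.2) + (-1.8)·(-1.8)) / 4 = 18.8/4 = 4.7

S is symmetric (S[j,i] = S[i,j]). Assembling:

S = [[5.3, -0.35],
 [-0.35, 4.7]]


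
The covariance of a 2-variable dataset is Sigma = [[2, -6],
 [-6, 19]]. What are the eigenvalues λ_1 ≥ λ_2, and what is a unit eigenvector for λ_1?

Step 1 — characteristic polynomial of 2×2 Sigma:
  det(Sigma - λI) = λ² - trace · λ + det = 0.
  trace = 2 + 19 = 21, det = 2·19 - (-6)² = 2.
Step 2 — discriminant:
  Δ = trace² - 4·det = 441 - 8 = 433.
Step 3 — eigenvalues:
  λ = (trace ± √Δ)/2 = (21 ± 20.8087)/2,
  λ_1 = 20.9043,  λ_2 = 0.0957.

Step 4 — unit eigenvector for λ_1: solve (Sigma - λ_1 I)v = 0. First row:
  (2 - 20.9043)·v_x + (-6)·v_y = 0, i.e. (-18.9043)·v_x + (-6)·v_y = 0,
  so v ∝ (b, λ_1 - a) = (-6, 18.9043); multiply by -1 so the first entry is positive: u = (6, -18.9043).
  ||u|| = √((6)² + (-18.9043)²) = √(393.3735) ≈ 19.8336,
  v_1 = u/||u|| ≈ (0.3025, -0.9531) (||v_1|| = 1).

λ_1 = 20.9043,  λ_2 = 0.0957;  v_1 ≈ (0.3025, -0.9531)


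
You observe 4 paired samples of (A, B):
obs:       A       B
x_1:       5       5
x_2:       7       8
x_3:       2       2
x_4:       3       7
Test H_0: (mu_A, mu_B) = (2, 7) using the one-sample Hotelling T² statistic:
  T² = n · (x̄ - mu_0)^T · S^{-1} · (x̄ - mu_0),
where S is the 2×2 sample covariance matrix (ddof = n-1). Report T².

Step 1 — sample mean vector:
  mean(A) = (5 + 7 + 2 + 3) / 4 = 17/4 = 4.25
  mean(B) = (5 + 8 + 2 + 7) / 4 = 22/4 = 5.5
  x̄ = (4.25, 5.5),  deviation x̄ - mu_0 = (4.25, 5.5) - (2, 7) = (2.25, -1.5).

Step 2 — sample covariance matrix, S[i,j] = (1/(n-1)) · Σ_k (x_{k,i} - mean_i) · (x_{k,j} - mean_j), divisor n-1 = 3:
  S[A,A] = ((0.75)·(0.75) + (2.75)·(2.75) + (-2.25)·(-2.25) + (-1.25)·(-1.25)) / 3 = 14.75/3 = 4.9167
  S[A,B] = ((0.75)·(-0.5) + (2.75)·(2.5) + (-2.25)·(-3.5) + (-1.25)·(1.5)) / 3 = 12.5/3 = 4.1667
  S[B,B] = ((-0.5)·(-0.5) + (2.5)·(2.5) + (-3.5)·(-3.5) + (1.5)·(1.5)) / 3 = 21/3 = 7
  S = [[4.9167, 4.1667],
 [4.1667, 7]].

Step 3 — invert S. det(S) = 4.9167·7 - (4.1667)² = 17.0556.
  S^{-1} = (1/det) · [[d, -b], [-b, a]] = [[0.4104, -0.2443],
 [-0.2443, 0.2883]].

Step 4 — quadratic form (x̄ - mu_0)^T · S^{-1} · (x̄ - mu_0):
  S^{-1} · (x̄ - mu_0) = (1.2899, -0.9821),
  (x̄ - mu_0)^T · [...] = (2.25)·(1.2899) + (-1.5)·(-0.9821) = 4.3754.

Step 5 — scale by n: T² = 4 · 4.3754 = 17.5016.

T² ≈ 17.5016


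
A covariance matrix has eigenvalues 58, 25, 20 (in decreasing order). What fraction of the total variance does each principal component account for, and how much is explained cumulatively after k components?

Step 1 — total variance = trace(Sigma) = Σ λ_i = 58 + 25 + 20 = 103.

Step 2 — fraction explained by component i = λ_i / Σ λ:
  PC1: 58/103 = 0.5631
  PC2: 25/103 = 0.2427
  PC3: 20/103 = 0.1942

Step 3 — cumulative fraction after k components = (λ_1 + ... + λ_k) / Σ λ:
  k = 1: 58/103 = 0.5631
  k = 2: (58 + 25)/103 = 83/103 = 0.8058
  k = 3: (58 + 25 + 20)/103 = 103/103 = 1

Summary (fraction, with percent):

explained: PC1 0.5631 (56.31%), PC2 0.2427 (24.27%), PC3 0.1942 (19.42%);  cumulative: 0.5631, 0.8058, 1


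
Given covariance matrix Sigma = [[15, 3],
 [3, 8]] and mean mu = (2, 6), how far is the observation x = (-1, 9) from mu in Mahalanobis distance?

Step 1 — centre the observation: (x - mu) = (-3, 3).

Step 2 — invert Sigma. det(Sigma) = 15·8 - (3)² = 111.
  Sigma^{-1} = (1/det) · [[d, -b], [-b, a]] = [[0.0721, -0.027],
 [-0.027, 0.1351]].

Step 3 — form the quadratic (x - mu)^T · Sigma^{-1} · (x - mu):
  Sigma^{-1} · (x - mu) = (-0.2973, 0.4865).
  (x - mu)^T · [Sigma^{-1} · (x - mu)] = (-3)·(-0.2973) + (3)·(0.4865) = 2.3514.

Step 4 — take square root: d = √(2.3514) ≈ 1.5334.

d(x, mu) = √(2.3514) ≈ 1.5334


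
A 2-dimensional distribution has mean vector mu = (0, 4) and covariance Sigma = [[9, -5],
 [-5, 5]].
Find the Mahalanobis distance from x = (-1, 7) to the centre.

Step 1 — centre the observation: (x - mu) = (-1, 3).

Step 2 — invert Sigma. det(Sigma) = 9·5 - (-5)² = 20.
  Sigma^{-1} = (1/det) · [[d, -b], [-b, a]] = [[0.25, 0.25],
 [0.25, 0.45]].

Step 3 — form the quadratic (x - mu)^T · Sigma^{-1} · (x - mu):
  Sigma^{-1} · (x - mu) = (0.5, 1.1).
  (x - mu)^T · [Sigma^{-1} · (x - mu)] = (-1)·(0.5) + (3)·(1.1) = 2.8.

Step 4 — take square root: d = √(2.8) ≈ 1.6733.

d(x, mu) = √(2.8) ≈ 1.6733


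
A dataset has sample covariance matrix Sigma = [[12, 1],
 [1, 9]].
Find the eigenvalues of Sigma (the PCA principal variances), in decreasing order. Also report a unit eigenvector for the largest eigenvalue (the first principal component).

Step 1 — characteristic polynomial of 2×2 Sigma:
  det(Sigma - λI) = λ² - trace · λ + det = 0.
  trace = 12 + 9 = 21, det = 12·9 - (1)² = 107.
Step 2 — discriminant:
  Δ = trace² - 4·det = 441 - 428 = 13.
Step 3 — eigenvalues:
  λ = (trace ± √Δ)/2 = (21 ± 3.6056)/2,
  λ_1 = 12.3028,  λ_2 = 8.6972.

Step 4 — unit eigenvector for λ_1: solve (Sigma - λ_1 I)v = 0. First row:
  (12 - 12.3028)·v_x + (1)·v_y = 0, i.e. (-0.3028)·v_x + (1)·v_y = 0,
  so v ∝ (b, λ_1 - a) = (1, 0.3028) = u.
  ||u|| = √((1)² + (0.3028)²) = √(1.0917) ≈ 1.0448,
  v_1 = u/||u|| ≈ (0.9571, 0.2898) (||v_1|| = 1).

λ_1 = 12.3028,  λ_2 = 8.6972;  v_1 ≈ (0.9571, 0.2898)


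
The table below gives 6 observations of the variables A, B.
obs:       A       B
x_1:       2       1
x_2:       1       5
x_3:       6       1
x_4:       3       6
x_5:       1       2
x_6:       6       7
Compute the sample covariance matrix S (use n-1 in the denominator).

Step 1 — column means:
  mean(A) = (2 + 1 + 6 + 3 + 1 + 6) / 6 = 19/6 = 3.1667
  mean(B) = (1 + 5 + 1 + 6 + 2 + 7) / 6 = 22/6 = 3.6667

Step 2 — sample covariance S[i,j] = (1/(n-1)) · Σ_k (x_{k,i} - mean_i) · (x_{k,j} - mean_j), with n-1 = 5.
  S[A,A] = ((-1.1667)·(-1.1667) + (-2.1667)·(-2.1667) + (2.8333)·(2.8333) + (-0.1667)·(-0.1667) + (-2.1667)·(-2.1667) + (2.8333)·(2.8333)) / 5 = 26.8333/5 = 5.3667
  S[A,B] = ((-1.1667)·(-2.6667) + (-2.1667)·(1.3333) + (2.8333)·(-2.6667) + (-0.1667)·(2.3333) + (-2.1667)·(-1.6667) + (2.8333)·(3.3333)) / 5 = 5.3333/5 = 1.0667
  S[B,B] = ((-2.6667)·(-2.6667) + (1.3333)·(1.3333) + (-2.6667)·(-2.6667) + (2.3333)·(2.3333) + (-1.6667)·(-1.6667) + (3.3333)·(3.3333)) / 5 = 35.3333/5 = 7.0667

S is symmetric (S[j,i] = S[i,j]). Assembling:

S = [[5.3667, 1.0667],
 [1.0667, 7.0667]]


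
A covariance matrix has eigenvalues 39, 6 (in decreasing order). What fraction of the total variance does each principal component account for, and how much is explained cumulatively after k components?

Step 1 — total variance = trace(Sigma) = Σ λ_i = 39 + 6 = 45.

Step 2 — fraction explained by component i = λ_i / Σ λ:
  PC1: 39/45 = 0.8667
  PC2: 6/45 = 0.1333

Step 3 — cumulative fraction after k components = (λ_1 + ... + λ_k) / Σ λ:
  k = 1: 39/45 = 0.8667
  k = 2: (39 + 6)/45 = 45/45 = 1

Summary (fraction, with percent):

explained: PC1 0.8667 (86.67%), PC2 0.1333 (13.33%);  cumulative: 0.8667, 1


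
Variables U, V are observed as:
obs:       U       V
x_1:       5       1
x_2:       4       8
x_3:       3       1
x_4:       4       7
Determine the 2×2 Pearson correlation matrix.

Step 1 — column means:
  mean(U) = (5 + 4 + 3 + 4) / 4 = 16/4 = 4
  mean(V) = (1 + 8 + 1 + 7) / 4 = 17/4 = 4.25

Step 2 — sample variances and covariances s[i,j] = (1/(n-1)) · Σ_k (x_{k,i} - mean_i) · (x_{k,j} - mean_j), with n-1 = 3:
  s[U,U] = ((1)·(1) + (0)·(0) + (-1)·(-1) + (0)·(0)) / 3 = 2/3 = 0.6667
  s[U,V] = ((1)·(-3.25) + (0)·(3.75) + (-1)·(-3.25) + (0)·(2.75)) / 3 = 0/3 = 0
  s[V,V] = ((-3.25)·(-3.25) + (3.75)·(3.75) + (-3.25)·(-3.25) + (2.75)·(2.75)) / 3 = 42.75/3 = 14.25
  Sample standard deviations s_i = √(s[i,i]):
  s(U) = √(0.6667) = 0.8165
  s(V) = √(14.25) = 3.7749

Step 3 — r_{ij} = s_{ij} / (s_i · s_j):
  r[U,U] = 1 (diagonal).
  r[U,V] = 0 / (0.8165 · 3.7749) = 0 / 3.0822 = 0
  r[V,V] = 1 (diagonal).

R is symmetric with unit diagonal. Assembling:

R = [[1, 0],
 [0, 1]]


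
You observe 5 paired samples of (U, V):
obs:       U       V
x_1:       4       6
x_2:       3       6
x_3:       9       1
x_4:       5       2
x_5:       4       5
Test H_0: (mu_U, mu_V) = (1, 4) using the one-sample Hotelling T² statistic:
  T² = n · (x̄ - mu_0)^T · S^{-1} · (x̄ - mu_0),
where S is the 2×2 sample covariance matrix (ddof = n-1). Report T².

Step 1 — sample mean vector:
  mean(U) = (4 + 3 + 9 + 5 + 4) / 5 = 25/5 = 5
  mean(V) = (6 + 6 + 1 + 2 + 5) / 5 = 20/5 = 4
  x̄ = (5, 4),  deviation x̄ - mu_0 = (5, 4) - (1, 4) = (4, 0).

Step 2 — sample covariance matrix, S[i,j] = (1/(n-1)) · Σ_k (x_{k,i} - mean_i) · (x_{k,j} - mean_j), divisor n-1 = 4:
  S[U,U] = ((-1)·(-1) + (-2)·(-2) + (4)·(4) + (0)·(0) + (-1)·(-1)) / 4 = 22/4 = 5.5
  S[U,V] = ((-1)·(2) + (-2)·(2) + (4)·(-3) + (0)·(-2) + (-1)·(1)) / 4 = -19/4 = -4.75
  S[V,V] = ((2)·(2) + (2)·(2) + (-3)·(-3) + (-2)·(-2) + (1)·(1)) / 4 = 22/4 = 5.5
  S = [[5.5, -4.75],
 [-4.75, 5.5]].

Step 3 — invert S. det(S) = 5.5·5.5 - (-4.75)² = 7.6875.
  S^{-1} = (1/det) · [[d, -b], [-b, a]] = [[0.7154, 0.6179],
 [0.6179, 0.7154]].

Step 4 — quadratic form (x̄ - mu_0)^T · S^{-1} · (x̄ - mu_0):
  S^{-1} · (x̄ - mu_0) = (2.8618, 2.4715),
  (x̄ - mu_0)^T · [...] = (4)·(2.8618) + (0)·(2.4715) = 11.4472.

Step 5 — scale by n: T² = 5 · 11.4472 = 57.2358.

T² ≈ 57.2358


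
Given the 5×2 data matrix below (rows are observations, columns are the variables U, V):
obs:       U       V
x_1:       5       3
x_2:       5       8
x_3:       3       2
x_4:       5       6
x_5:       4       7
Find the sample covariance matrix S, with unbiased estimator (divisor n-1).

Step 1 — column means:
  mean(U) = (5 + 5 + 3 + 5 + 4) / 5 = 22/5 = 4.4
  mean(V) = (3 + 8 + 2 + 6 + 7) / 5 = 26/5 = 5.2

Step 2 — sample covariance S[i,j] = (1/(n-1)) · Σ_k (x_{k,i} - mean_i) · (x_{k,j} - mean_j), with n-1 = 4.
  S[U,U] = ((0.6)·(0.6) + (0.6)·(0.6) + (-1.4)·(-1.4) + (0.6)·(0.6) + (-0.4)·(-0.4)) / 4 = 3.2/4 = 0.8
  S[U,V] = ((0.6)·(-2.2) + (0.6)·(2.8) + (-1.4)·(-3.2) + (0.6)·(0.8) + (-0.4)·(1.8)) / 4 = 4.6/4 = 1.15
  S[V,V] = ((-2.2)·(-2.2) + (2.8)·(2.8) + (-3.2)·(-3.2) + (0.8)·(0.8) + (1.8)·(1.8)) / 4 = 26.8/4 = 6.7

S is symmetric (S[j,i] = S[i,j]). Assembling:

S = [[0.8, 1.15],
 [1.15, 6.7]]


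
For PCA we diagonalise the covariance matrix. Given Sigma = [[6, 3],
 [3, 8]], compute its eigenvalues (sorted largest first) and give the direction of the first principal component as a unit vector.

Step 1 — characteristic polynomial of 2×2 Sigma:
  det(Sigma - λI) = λ² - trace · λ + det = 0.
  trace = 6 + 8 = 14, det = 6·8 - (3)² = 39.
Step 2 — discriminant:
  Δ = trace² - 4·det = 196 - 156 = 40.
Step 3 — eigenvalues:
  λ = (trace ± √Δ)/2 = (14 ± 6.3246)/2,
  λ_1 = 10.1623,  λ_2 = 3.8377.

Step 4 — unit eigenvector for λ_1: solve (Sigma - λ_1 I)v = 0. First row:
  (6 - 10.1623)·v_x + (3)·v_y = 0, i.e. (-4.1623)·v_x + (3)·v_y = 0,
  so v ∝ (b, λ_1 - a) = (3, 4.1623) = u.
  ||u|| = √((3)² + (4.1623)²) = √(26.3246) ≈ 5.1307,
  v_1 = u/||u|| ≈ (0.5847, 0.8112) (||v_1|| = 1).

λ_1 = 10.1623,  λ_2 = 3.8377;  v_1 ≈ (0.5847, 0.8112)


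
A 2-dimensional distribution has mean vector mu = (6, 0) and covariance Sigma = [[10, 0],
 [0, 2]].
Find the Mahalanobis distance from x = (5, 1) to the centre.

Step 1 — centre the observation: (x - mu) = (-1, 1).

Step 2 — invert Sigma. det(Sigma) = 10·2 - (0)² = 20.
  Sigma^{-1} = (1/det) · [[d, -b], [-b, a]] = [[0.1, 0],
 [0, 0.5]].

Step 3 — form the quadratic (x - mu)^T · Sigma^{-1} · (x - mu):
  Sigma^{-1} · (x - mu) = (-0.1, 0.5).
  (x - mu)^T · [Sigma^{-1} · (x - mu)] = (-1)·(-0.1) + (1)·(0.5) = 0.6.

Step 4 — take square root: d = √(0.6) ≈ 0.7746.

d(x, mu) = √(0.6) ≈ 0.7746


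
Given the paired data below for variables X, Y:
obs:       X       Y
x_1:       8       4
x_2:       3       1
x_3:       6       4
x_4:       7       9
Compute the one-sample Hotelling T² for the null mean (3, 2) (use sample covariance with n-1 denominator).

Step 1 — sample mean vector:
  mean(X) = (8 + 3 + 6 + 7) / 4 = 24/4 = 6
  mean(Y) = (4 + 1 + 4 + 9) / 4 = 18/4 = 4.5
  x̄ = (6, 4.5),  deviation x̄ - mu_0 = (6, 4.5) - (3, 2) = (3, 2.5).

Step 2 — sample covariance matrix, S[i,j] = (1/(n-1)) · Σ_k (x_{k,i} - mean_i) · (x_{k,j} - mean_j), divisor n-1 = 3:
  S[X,X] = ((2)·(2) + (-3)·(-3) + (0)·(0) + (1)·(1)) / 3 = 14/3 = 4.6667
  S[X,Y] = ((2)·(-0.5) + (-3)·(-3.5) + (0)·(-0.5) + (1)·(4.5)) / 3 = 14/3 = 4.6667
  S[Y,Y] = ((-0.5)·(-0.5) + (-3.5)·(-3.5) + (-0.5)·(-0.5) + (4.5)·(4.5)) / 3 = 33/3 = 11
  S = [[4.6667, 4.6667],
 [4.6667, 11]].

Step 3 — invert S. det(S) = 4.6667·11 - (4.6667)² = 29.5556.
  S^{-1} = (1/det) · [[d, -b], [-b, a]] = [[0.3722, -0.1579],
 [-0.1579, 0.1579]].

Step 4 — quadratic form (x̄ - mu_0)^T · S^{-1} · (x̄ - mu_0):
  S^{-1} · (x̄ - mu_0) = (0.7218, -0.0789),
  (x̄ - mu_0)^T · [...] = (3)·(0.7218) + (2.5)·(-0.0789) = 1.968.

Step 5 — scale by n: T² = 4 · 1.968 = 7.8722.

T² ≈ 7.8722


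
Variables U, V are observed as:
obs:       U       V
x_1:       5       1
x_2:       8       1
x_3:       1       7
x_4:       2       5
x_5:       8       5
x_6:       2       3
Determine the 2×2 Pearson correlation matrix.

Step 1 — column means:
  mean(U) = (5 + 8 + 1 + 2 + 8 + 2) / 6 = 26/6 = 4.3333
  mean(V) = (1 + 1 + 7 + 5 + 5 + 3) / 6 = 22/6 = 3.6667

Step 2 — sample variances and covariances s[i,j] = (1/(n-1)) · Σ_k (x_{k,i} - mean_i) · (x_{k,j} - mean_j), with n-1 = 5:
  s[U,U] = ((0.6667)·(0.6667) + (3.6667)·(3.6667) + (-3.3333)·(-3.3333) + (-2.3333)·(-2.3333) + (3.6667)·(3.6667) + (-2.3333)·(-2.3333)) / 5 = 49.3333/5 = 9.8667
  s[U,V] = ((0.6667)·(-2.6667) + (3.6667)·(-2.6667) + (-3.3333)·(3.3333) + (-2.3333)·(1.3333) + (3.6667)·(1.3333) + (-2.3333)·(-0.6667)) / 5 = -19.3333/5 = -3.8667
  s[V,V] = ((-2.6667)·(-2.6667) + (-2.6667)·(-2.6667) + (3.3333)·(3.3333) + (1.3333)·(1.3333) + (1.3333)·(1.3333) + (-0.6667)·(-0.6667)) / 5 = 29.3333/5 = 5.8667
  Sample standard deviations s_i = √(s[i,i]):
  s(U) = √(9.8667) = 3.1411
  s(V) = √(5.8667) = 2.4221

Step 3 — r_{ij} = s_{ij} / (s_i · s_j):
  r[U,U] = 1 (diagonal).
  r[U,V] = -3.8667 / (3.1411 · 2.4221) = -3.8667 / 7.6082 = -0.5082
  r[V,V] = 1 (diagonal).

R is symmetric with unit diagonal. Assembling:

R = [[1, -0.5082],
 [-0.5082, 1]]


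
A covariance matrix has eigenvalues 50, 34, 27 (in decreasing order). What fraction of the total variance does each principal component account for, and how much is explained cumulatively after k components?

Step 1 — total variance = trace(Sigma) = Σ λ_i = 50 + 34 + 27 = 111.

Step 2 — fraction explained by component i = λ_i / Σ λ:
  PC1: 50/111 = 0.4505
  PC2: 34/111 = 0.3063
  PC3: 27/111 = 0.2432

Step 3 — cumulative fraction after k components = (λ_1 + ... + λ_k) / Σ λ:
  k = 1: 50/111 = 0.4505
  k = 2: (50 + 34)/111 = 84/111 = 0.7568
  k = 3: (50 + 34 + 27)/111 = 111/111 = 1

Summary (fraction, with percent):

explained: PC1 0.4505 (45.05%), PC2 0.3063 (30.63%), PC3 0.2432 (24.32%);  cumulative: 0.4505, 0.7568, 1


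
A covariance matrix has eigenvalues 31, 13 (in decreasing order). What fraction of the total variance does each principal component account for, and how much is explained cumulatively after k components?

Step 1 — total variance = trace(Sigma) = Σ λ_i = 31 + 13 = 44.

Step 2 — fraction explained by component i = λ_i / Σ λ:
  PC1: 31/44 = 0.7045
  PC2: 13/44 = 0.2955

Step 3 — cumulative fraction after k components = (λ_1 + ... + λ_k) / Σ λ:
  k = 1: 31/44 = 0.7045
  k = 2: (31 + 13)/44 = 44/44 = 1

Summary (fraction, with percent):

explained: PC1 0.7045 (70.45%), PC2 0.2955 (29.55%);  cumulative: 0.7045, 1


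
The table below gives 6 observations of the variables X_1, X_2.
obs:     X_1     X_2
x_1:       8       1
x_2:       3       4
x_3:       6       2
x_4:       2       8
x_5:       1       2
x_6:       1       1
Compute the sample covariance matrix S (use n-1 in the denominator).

Step 1 — column means:
  mean(X_1) = (8 + 3 + 6 + 2 + 1 + 1) / 6 = 21/6 = 3.5
  mean(X_2) = (1 + 4 + 2 + 8 + 2 + 1) / 6 = 18/6 = 3

Step 2 — sample covariance S[i,j] = (1/(n-1)) · Σ_k (x_{k,i} - mean_i) · (x_{k,j} - mean_j), with n-1 = 5.
  S[X_1,X_1] = ((4.5)·(4.5) + (-0.5)·(-0.5) + (2.5)·(2.5) + (-1.5)·(-1.5) + (-2.5)·(-2.5) + (-2.5)·(-2.5)) / 5 = 41.5/5 = 8.3
  S[X_1,X_2] = ((4.5)·(-2) + (-0.5)·(1) + (2.5)·(-1) + (-1.5)·(5) + (-2.5)·(-1) + (-2.5)·(-2)) / 5 = -12/5 = -2.4
  S[X_2,X_2] = ((-2)·(-2) + (1)·(1) + (-1)·(-1) + (5)·(5) + (-1)·(-1) + (-2)·(-2)) / 5 = 36/5 = 7.2

S is symmetric (S[j,i] = S[i,j]). Assembling:

S = [[8.3, -2.4],
 [-2.4, 7.2]]


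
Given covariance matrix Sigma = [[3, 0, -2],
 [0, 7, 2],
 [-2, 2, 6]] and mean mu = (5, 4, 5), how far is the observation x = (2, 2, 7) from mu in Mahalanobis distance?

Step 1 — centre the observation: (x - mu) = (-3, -2, 2).

Step 2 — invert Sigma (cofactor / det for 3×3, or solve directly):
  Sigma^{-1} = [[0.4419, -0.0465, 0.1628],
 [-0.0465, 0.1628, -0.0698],
 [0.1628, -0.0698, 0.2442]].

Step 3 — form the quadratic (x - mu)^T · Sigma^{-1} · (x - mu):
  Sigma^{-1} · (x - mu) = (-0.907, -0.3256, 0.1395).
  (x - mu)^T · [Sigma^{-1} · (x - mu)] = (-3)·(-0.907) + (-2)·(-0.3256) + (2)·(0.1395) = 3.6512.

Step 4 — take square root: d = √(3.6512) ≈ 1.9108.

d(x, mu) = √(3.6512) ≈ 1.9108


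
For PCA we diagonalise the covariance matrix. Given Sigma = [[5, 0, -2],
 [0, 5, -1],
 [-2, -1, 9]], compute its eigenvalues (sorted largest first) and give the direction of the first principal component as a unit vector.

Step 1 — characteristic polynomial p(λ) = det(λI - Sigma) = λ³ - tr·λ² + c_1·λ - det, where tr = trace, c_1 = sum of the principal 2×2 minors, det = det(Sigma):
  tr = 5 + 5 + 9 = 19,
  c_1 = (5·5 - (0)²) + (5·9 - (-2)²) + (5·9 - (-1)²) = 25 + 41 + 44 = 110,
  det = 5·(5·9 - (-1)²) - (0)·((0)·9 - (-1)·(-2)) + (-2)·((0)·(-1) - 5·(-2)) = 5·(44) - (0)·(-2) + (-2)·(10) = 200.
  So p(λ) = λ³ - 19λ² + 110λ - 200.
Step 2 — look for an integer root (rational root theorem: any rational root is an integer divisor of 200). Testing λ = 4:
  p(4) = 64 - 304 + 440 - 200 = 0  ✓
  Dividing out (λ - 4): p(λ) = (λ - 4)(λ² - 15λ + 50).
Step 3 — remaining eigenvalues from the quadratic λ² - 15λ + 50 = 0:
  Δ = 15² - 4·50 = 225 - 200 = 25,  λ = (15 ± √25)/2 = (15 ± 5)/2 = 10 or 5.
  Sorted: λ_1 = 10,  λ_2 = 5,  λ_3 = 4  (check: sum = 19 = tr ✓).

Step 4 — unit eigenvector for λ_1 = 10: v spans the null space of (Sigma - λ_1 I), whose rows are
  r_1 = (-5, 0, -2),  r_2 = (0, -5, -1),  r_3 = (-2, -1, -1).
  v is orthogonal to every row, so take v ∝ r_1 × r_2 = ((0)·(-1) - (-2)·(-5), (-2)·(0) - (-5)·(-1), (-5)·(-5) - (0)·(0)) = (-10, -5, 25).
  Rescale (divide by 5; multiply by -1 so the first nonzero entry is positive): u = (2, 1, -5).
  ||u|| = √((2)² + (1)² + (-5)²) = √(30) ≈ 5.4772,  v_1 = u/||u|| ≈ (0.3651, 0.1826, -0.9129) (||v_1|| = 1).

λ_1 = 10,  λ_2 = 5,  λ_3 = 4;  v_1 ≈ (0.3651, 0.1826, -0.9129)


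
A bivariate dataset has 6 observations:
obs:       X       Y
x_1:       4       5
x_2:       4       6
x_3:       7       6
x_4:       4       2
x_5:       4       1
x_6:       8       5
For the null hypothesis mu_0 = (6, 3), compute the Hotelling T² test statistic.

Step 1 — sample mean vector:
  mean(X) = (4 + 4 + 7 + 4 + 4 + 8) / 6 = 31/6 = 5.1667
  mean(Y) = (5 + 6 + 6 + 2 + 1 + 5) / 6 = 25/6 = 4.1667
  x̄ = (5.1667, 4.1667),  deviation x̄ - mu_0 = (5.1667, 4.1667) - (6, 3) = (-0.8333, 1.1667).

Step 2 — sample covariance matrix, S[i,j] = (1/(n-1)) · Σ_k (x_{k,i} - mean_i) · (x_{k,j} - mean_j), divisor n-1 = 5:
  S[X,X] = ((-1.1667)·(-1.1667) + (-1.1667)·(-1.1667) + (1.8333)·(1.8333) + (-1.1667)·(-1.1667) + (-1.1667)·(-1.1667) + (2.8333)·(2.8333)) / 5 = 16.8333/5 = 3.3667
  S[X,Y] = ((-1.1667)·(0.8333) + (-1.1667)·(1.8333) + (1.8333)·(1.8333) + (-1.1667)·(-2.1667) + (-1.1667)·(-3.1667) + (2.8333)·(0.8333)) / 5 = 8.8333/5 = 1.7667
  S[Y,Y] = ((0.8333)·(0.8333) + (1.8333)·(1.8333) + (1.8333)·(1.8333) + (-2.1667)·(-2.1667) + (-3.1667)·(-3.1667) + (0.8333)·(0.8333)) / 5 = 22.8333/5 = 4.5667
  S = [[3.3667, 1.7667],
 [1.7667, 4.5667]].

Step 3 — invert S. det(S) = 3.3667·4.5667 - (1.7667)² = 12.2533.
  S^{-1} = (1/det) · [[d, -b], [-b, a]] = [[0.3727, -0.1442],
 [-0.1442, 0.2748]].

Step 4 — quadratic form (x̄ - mu_0)^T · S^{-1} · (x̄ - mu_0):
  S^{-1} · (x̄ - mu_0) = (-0.4788, 0.4407),
  (x̄ - mu_0)^T · [...] = (-0.8333)·(-0.4788) + (1.1667)·(0.4407) = 0.9131.

Step 5 — scale by n: T² = 6 · 0.9131 = 5.4788.

T² ≈ 5.4788


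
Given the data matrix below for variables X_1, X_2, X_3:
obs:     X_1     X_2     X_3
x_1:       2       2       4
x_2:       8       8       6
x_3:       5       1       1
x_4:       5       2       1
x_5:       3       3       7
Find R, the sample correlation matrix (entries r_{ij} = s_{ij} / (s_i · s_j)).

Step 1 — column means:
  mean(X_1) = (2 + 8 + 5 + 5 + 3) / 5 = 23/5 = 4.6
  mean(X_2) = (2 + 8 + 1 + 2 + 3) / 5 = 16/5 = 3.2
  mean(X_3) = (4 + 6 + 1 + 1 + 7) / 5 = 19/5 = 3.8

Step 2 — sample variances and covariances s[i,j] = (1/(n-1)) · Σ_k (x_{k,i} - mean_i) · (x_{k,j} - mean_j), with n-1 = 4:
  s[X_1,X_1] = ((-2.6)·(-2.6) + (3.4)·(3.4) + (0.4)·(0.4) + (0.4)·(0.4) + (-1.6)·(-1.6)) / 4 = 21.2/4 = 5.3
  s[X_1,X_2] = ((-2.6)·(-1.2) + (3.4)·(4.8) + (0.4)·(-2.2) + (0.4)·(-1.2) + (-1.6)·(-0.2)) / 4 = 18.4/4 = 4.6
  s[X_1,X_3] = ((-2.6)·(0.2) + (3.4)·(2.2) + (0.4)·(-2.8) + (0.4)·(-2.8) + (-1.6)·(3.2)) / 4 = -0.4/4 = -0.1
  s[X_2,X_2] = ((-1.2)·(-1.2) + (4.8)·(4.8) + (-2.2)·(-2.2) + (-1.2)·(-1.2) + (-0.2)·(-0.2)) / 4 = 30.8/4 = 7.7
  s[X_2,X_3] = ((-1.2)·(0.2) + (4.8)·(2.2) + (-2.2)·(-2.8) + (-1.2)·(-2.8) + (-0.2)·(3.2)) / 4 = 19.2/4 = 4.8
  s[X_3,X_3] = ((0.2)·(0.2) + (2.2)·(2.2) + (-2.8)·(-2.8) + (-2.8)·(-2.8) + (3.2)·(3.2)) / 4 = 30.8/4 = 7.7
  Sample standard deviations s_i = √(s[i,i]):
  s(X_1) = √(5.3) = 2.3022
  s(X_2) = √(7.7) = 2.7749
  s(X_3) = √(7.7) = 2.7749

Step 3 — r_{ij} = s_{ij} / (s_i · s_j):
  r[X_1,X_1] = 1 (diagonal).
  r[X_1,X_2] = 4.6 / (2.3022 · 2.7749) = 4.6 / 6.3883 = 0.7201
  r[X_1,X_3] = -0.1 / (2.3022 · 2.7749) = -0.1 / 6.3883 = -0.0157
  r[X_2,X_2] = 1 (diagonal).
  r[X_2,X_3] = 4.8 / (2.7749 · 2.7749) = 4.8 / 7.7 = 0.6234
  r[X_3,X_3] = 1 (diagonal).

R is symmetric with unit diagonal. Assembling:

R = [[1, 0.7201, -0.0157],
 [0.7201, 1, 0.6234],
 [-0.0157, 0.6234, 1]]


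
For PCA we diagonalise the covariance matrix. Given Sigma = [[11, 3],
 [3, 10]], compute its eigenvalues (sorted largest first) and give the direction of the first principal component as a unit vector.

Step 1 — characteristic polynomial of 2×2 Sigma:
  det(Sigma - λI) = λ² - trace · λ + det = 0.
  trace = 11 + 10 = 21, det = 11·10 - (3)² = 101.
Step 2 — discriminant:
  Δ = trace² - 4·det = 441 - 404 = 37.
Step 3 — eigenvalues:
  λ = (trace ± √Δ)/2 = (21 ± 6.0828)/2,
  λ_1 = 13.5414,  λ_2 = 7.4586.

Step 4 — unit eigenvector for λ_1: solve (Sigma - λ_1 I)v = 0. First row:
  (11 - 13.5414)·v_x + (3)·v_y = 0, i.e. (-2.5414)·v_x + (3)·v_y = 0,
  so v ∝ (b, λ_1 - a) = (3, 2.5414) = u.
  ||u|| = √((3)² + (2.5414)²) = √(15.4586) ≈ 3.9317,
  v_1 = u/||u|| ≈ (0.763, 0.6464) (||v_1|| = 1).

λ_1 = 13.5414,  λ_2 = 7.4586;  v_1 ≈ (0.763, 0.6464)


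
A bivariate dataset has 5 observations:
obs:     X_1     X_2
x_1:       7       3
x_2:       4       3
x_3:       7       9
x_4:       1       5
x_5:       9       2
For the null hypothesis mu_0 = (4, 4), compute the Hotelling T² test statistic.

Step 1 — sample mean vector:
  mean(X_1) = (7 + 4 + 7 + 1 + 9) / 5 = 28/5 = 5.6
  mean(X_2) = (3 + 3 + 9 + 5 + 2) / 5 = 22/5 = 4.4
  x̄ = (5.6, 4.4),  deviation x̄ - mu_0 = (5.6, 4.4) - (4, 4) = (1.6, 0.4).

Step 2 — sample covariance matrix, S[i,j] = (1/(n-1)) · Σ_k (x_{k,i} - mean_i) · (x_{k,j} - mean_j), divisor n-1 = 4:
  S[X_1,X_1] = ((1.4)·(1.4) + (-1.6)·(-1.6) + (1.4)·(1.4) + (-4.6)·(-4.6) + (3.4)·(3.4)) / 4 = 39.2/4 = 9.8
  S[X_1,X_2] = ((1.4)·(-1.4) + (-1.6)·(-1.4) + (1.4)·(4.6) + (-4.6)·(0.6) + (3.4)·(-2.4)) / 4 = -4.2/4 = -1.05
  S[X_2,X_2] = ((-1.4)·(-1.4) + (-1.4)·(-1.4) + (4.6)·(4.6) + (0.6)·(0.6) + (-2.4)·(-2.4)) / 4 = 31.2/4 = 7.8
  S = [[9.8, -1.05],
 [-1.05, 7.8]].

Step 3 — invert S. det(S) = 9.8·7.8 - (-1.05)² = 75.3375.
  S^{-1} = (1/det) · [[d, -b], [-b, a]] = [[0.1035, 0.0139],
 [0.0139, 0.1301]].

Step 4 — quadratic form (x̄ - mu_0)^T · S^{-1} · (x̄ - mu_0):
  S^{-1} · (x̄ - mu_0) = (0.1712, 0.0743),
  (x̄ - mu_0)^T · [...] = (1.6)·(0.1712) + (0.4)·(0.0743) = 0.3037.

Step 5 — scale by n: T² = 5 · 0.3037 = 1.5185.

T² ≈ 1.5185


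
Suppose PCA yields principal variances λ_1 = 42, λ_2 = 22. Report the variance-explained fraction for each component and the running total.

Step 1 — total variance = trace(Sigma) = Σ λ_i = 42 + 22 = 64.

Step 2 — fraction explained by component i = λ_i / Σ λ:
  PC1: 42/64 = 0.6562
  PC2: 22/64 = 0.3438

Step 3 — cumulative fraction after k components = (λ_1 + ... + λ_k) / Σ λ:
  k = 1: 42/64 = 0.6562
  k = 2: (42 + 22)/64 = 64/64 = 1

Summary (fraction, with percent):

explained: PC1 0.6562 (65.62%), PC2 0.3438 (34.38%);  cumulative: 0.6562, 1


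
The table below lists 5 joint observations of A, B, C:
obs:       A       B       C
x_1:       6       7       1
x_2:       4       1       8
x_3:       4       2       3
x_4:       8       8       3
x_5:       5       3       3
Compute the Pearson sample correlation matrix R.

Step 1 — column means:
  mean(A) = (6 + 4 + 4 + 8 + 5) / 5 = 27/5 = 5.4
  mean(B) = (7 + 1 + 2 + 8 + 3) / 5 = 21/5 = 4.2
  mean(C) = (1 + 8 + 3 + 3 + 3) / 5 = 18/5 = 3.6

Step 2 — sample variances and covariances s[i,j] = (1/(n-1)) · Σ_k (x_{k,i} - mean_i) · (x_{k,j} - mean_j), with n-1 = 4:
  s[A,A] = ((0.6)·(0.6) + (-1.4)·(-1.4) + (-1.4)·(-1.4) + (2.6)·(2.6) + (-0.4)·(-0.4)) / 4 = 11.2/4 = 2.8
  s[A,B] = ((0.6)·(2.8) + (-1.4)·(-3.2) + (-1.4)·(-2.2) + (2.6)·(3.8) + (-0.4)·(-1.2)) / 4 = 19.6/4 = 4.9
  s[A,C] = ((0.6)·(-2.6) + (-1.4)·(4.4) + (-1.4)·(-0.6) + (2.6)·(-0.6) + (-0.4)·(-0.6)) / 4 = -8.2/4 = -2.05
  s[B,B] = ((2.8)·(2.8) + (-3.2)·(-3.2) + (-2.2)·(-2.2) + (3.8)·(3.8) + (-1.2)·(-1.2)) / 4 = 38.8/4 = 9.7
  s[B,C] = ((2.8)·(-2.6) + (-3.2)·(4.4) + (-2.2)·(-0.6) + (3.8)·(-0.6) + (-1.2)·(-0.6)) / 4 = -21.6/4 = -5.4
  s[C,C] = ((-2.6)·(-2.6) + (4.4)·(4.4) + (-0.6)·(-0.6) + (-0.6)·(-0.6) + (-0.6)·(-0.6)) / 4 = 27.2/4 = 6.8
  Sample standard deviations s_i = √(s[i,i]):
  s(A) = √(2.8) = 1.6733
  s(B) = √(9.7) = 3.1145
  s(C) = √(6.8) = 2.6077

Step 3 — r_{ij} = s_{ij} / (s_i · s_j):
  r[A,A] = 1 (diagonal).
  r[A,B] = 4.9 / (1.6733 · 3.1145) = 4.9 / 5.2115 = 0.9402
  r[A,C] = -2.05 / (1.6733 · 2.6077) = -2.05 / 4.3635 = -0.4698
  r[B,B] = 1 (diagonal).
  r[B,C] = -5.4 / (3.1145 · 2.6077) = -5.4 / 8.1216 = -0.6649
  r[C,C] = 1 (diagonal).

R is symmetric with unit diagonal. Assembling:

R = [[1, 0.9402, -0.4698],
 [0.9402, 1, -0.6649],
 [-0.4698, -0.6649, 1]]
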